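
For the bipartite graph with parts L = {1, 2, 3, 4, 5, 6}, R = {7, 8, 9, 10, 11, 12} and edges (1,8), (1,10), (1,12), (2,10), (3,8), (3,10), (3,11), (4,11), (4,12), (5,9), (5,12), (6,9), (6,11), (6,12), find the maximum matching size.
5 (matching: (1,12), (2,10), (3,8), (4,11), (5,9); upper bound min(|L|,|R|) = min(6,6) = 6)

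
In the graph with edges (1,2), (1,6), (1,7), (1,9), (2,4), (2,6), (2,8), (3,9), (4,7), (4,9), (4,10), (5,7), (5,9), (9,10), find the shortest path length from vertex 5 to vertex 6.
3 (path: 5 -> 9 -> 1 -> 6, 3 edges)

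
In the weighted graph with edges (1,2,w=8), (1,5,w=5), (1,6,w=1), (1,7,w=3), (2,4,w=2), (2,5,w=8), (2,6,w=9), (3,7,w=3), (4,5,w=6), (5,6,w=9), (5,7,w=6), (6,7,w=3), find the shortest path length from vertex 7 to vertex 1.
3 (path: 7 -> 1; weights 3 = 3)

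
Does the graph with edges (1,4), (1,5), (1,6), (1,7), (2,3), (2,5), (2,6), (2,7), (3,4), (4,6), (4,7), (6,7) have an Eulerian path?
Yes — and in fact it has an Eulerian circuit (the graph is connected and all 7 vertices have even degree)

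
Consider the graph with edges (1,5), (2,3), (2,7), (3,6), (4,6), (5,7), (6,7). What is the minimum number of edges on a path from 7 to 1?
2 (path: 7 -> 5 -> 1, 2 edges)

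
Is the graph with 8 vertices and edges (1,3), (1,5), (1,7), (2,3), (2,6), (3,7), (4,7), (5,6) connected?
No, it has 2 components: {1, 2, 3, 4, 5, 6, 7}, {8}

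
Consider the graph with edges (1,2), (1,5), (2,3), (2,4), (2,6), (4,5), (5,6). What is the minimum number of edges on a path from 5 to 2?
2 (path: 5 -> 1 -> 2, 2 edges)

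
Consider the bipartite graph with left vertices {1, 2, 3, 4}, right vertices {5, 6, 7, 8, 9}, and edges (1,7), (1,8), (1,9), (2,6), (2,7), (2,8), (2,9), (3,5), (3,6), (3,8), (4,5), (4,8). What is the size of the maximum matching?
4 (matching: (1,9), (2,7), (3,6), (4,8); upper bound min(|L|,|R|) = min(4,5) = 4)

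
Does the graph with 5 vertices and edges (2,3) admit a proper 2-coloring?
Yes. Partition: {1, 2, 4, 5}, {3}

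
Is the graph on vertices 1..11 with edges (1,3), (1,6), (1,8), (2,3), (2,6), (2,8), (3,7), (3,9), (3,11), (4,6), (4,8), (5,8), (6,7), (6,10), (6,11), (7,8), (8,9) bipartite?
Yes. Partition: {1, 2, 4, 5, 7, 9, 10, 11}, {3, 6, 8}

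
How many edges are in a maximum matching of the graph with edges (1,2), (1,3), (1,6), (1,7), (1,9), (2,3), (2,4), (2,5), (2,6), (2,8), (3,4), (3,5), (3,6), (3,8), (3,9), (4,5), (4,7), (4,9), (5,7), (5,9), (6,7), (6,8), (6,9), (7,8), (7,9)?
4 (matching: (1,6), (2,8), (3,5), (7,9); upper bound floor(n/2) = floor(9/2) = 4)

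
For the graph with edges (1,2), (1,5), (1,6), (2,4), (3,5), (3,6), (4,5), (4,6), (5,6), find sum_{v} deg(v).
18 (handshake: sum of degrees = 2|E| = 2 x 9 = 18)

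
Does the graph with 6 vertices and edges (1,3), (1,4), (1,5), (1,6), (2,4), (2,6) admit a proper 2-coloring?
Yes. Partition: {1, 2}, {3, 4, 5, 6}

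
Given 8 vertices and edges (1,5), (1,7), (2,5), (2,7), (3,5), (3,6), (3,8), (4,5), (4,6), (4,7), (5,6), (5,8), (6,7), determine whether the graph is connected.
Yes (BFS from 1 visits [1, 5, 7, 2, 3, 4, 6, 8] — all 8 vertices reached)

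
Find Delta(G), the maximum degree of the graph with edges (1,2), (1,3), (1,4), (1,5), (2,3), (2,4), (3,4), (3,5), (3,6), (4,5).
5 (attained at vertex 3)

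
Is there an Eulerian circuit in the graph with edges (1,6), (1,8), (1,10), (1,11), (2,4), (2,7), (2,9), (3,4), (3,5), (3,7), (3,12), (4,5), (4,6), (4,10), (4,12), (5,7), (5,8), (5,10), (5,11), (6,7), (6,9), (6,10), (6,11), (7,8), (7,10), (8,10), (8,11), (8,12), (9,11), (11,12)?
No (2 vertices have odd degree: {2, 9}; Eulerian circuit requires 0)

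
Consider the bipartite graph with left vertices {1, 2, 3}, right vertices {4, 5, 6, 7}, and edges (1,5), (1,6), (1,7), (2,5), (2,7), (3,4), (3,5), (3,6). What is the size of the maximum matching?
3 (matching: (1,7), (2,5), (3,6); upper bound min(|L|,|R|) = min(3,4) = 3)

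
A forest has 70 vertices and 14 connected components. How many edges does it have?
56 (Each of the 14 component trees on V_i vertices has V_i - 1 edges; summing gives V - C = 70 - 14 = 56)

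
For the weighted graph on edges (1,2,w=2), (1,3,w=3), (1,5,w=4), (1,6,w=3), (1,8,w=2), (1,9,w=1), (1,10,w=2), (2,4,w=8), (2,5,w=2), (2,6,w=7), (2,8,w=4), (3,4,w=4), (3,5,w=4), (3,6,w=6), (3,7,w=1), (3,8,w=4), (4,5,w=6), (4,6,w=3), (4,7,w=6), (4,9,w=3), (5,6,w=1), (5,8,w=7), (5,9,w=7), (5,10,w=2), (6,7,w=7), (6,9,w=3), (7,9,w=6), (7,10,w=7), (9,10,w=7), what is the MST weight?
17 (MST edges: (1,2,w=2), (1,3,w=3), (1,8,w=2), (1,9,w=1), (1,10,w=2), (2,5,w=2), (3,7,w=1), (4,9,w=3), (5,6,w=1); sum of weights 2 + 3 + 2 + 1 + 2 + 2 + 1 + 3 + 1 = 17)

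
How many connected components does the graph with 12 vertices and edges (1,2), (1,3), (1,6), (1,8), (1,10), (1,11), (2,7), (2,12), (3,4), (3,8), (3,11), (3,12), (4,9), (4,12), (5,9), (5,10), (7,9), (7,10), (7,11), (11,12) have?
1 (components: {1, 2, 3, 4, 5, 6, 7, 8, 9, 10, 11, 12})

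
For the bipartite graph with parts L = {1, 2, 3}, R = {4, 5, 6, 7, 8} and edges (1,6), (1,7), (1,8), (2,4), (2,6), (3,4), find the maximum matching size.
3 (matching: (1,8), (2,6), (3,4); upper bound min(|L|,|R|) = min(3,5) = 3)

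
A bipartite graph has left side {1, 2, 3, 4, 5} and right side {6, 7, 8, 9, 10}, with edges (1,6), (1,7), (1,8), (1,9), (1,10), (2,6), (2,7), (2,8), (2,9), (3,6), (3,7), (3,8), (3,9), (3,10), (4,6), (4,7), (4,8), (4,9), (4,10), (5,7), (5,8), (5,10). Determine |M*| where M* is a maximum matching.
5 (matching: (1,10), (2,9), (3,8), (4,6), (5,7); upper bound min(|L|,|R|) = min(5,5) = 5)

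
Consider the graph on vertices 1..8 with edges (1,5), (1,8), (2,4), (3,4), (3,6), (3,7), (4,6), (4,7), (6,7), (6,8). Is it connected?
Yes (BFS from 1 visits [1, 5, 8, 6, 3, 4, 7, 2] — all 8 vertices reached)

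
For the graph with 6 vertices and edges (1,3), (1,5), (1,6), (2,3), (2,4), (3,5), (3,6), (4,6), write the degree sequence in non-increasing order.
[4, 3, 3, 2, 2, 2] (degrees: deg(1)=3, deg(2)=2, deg(3)=4, deg(4)=2, deg(5)=2, deg(6)=3)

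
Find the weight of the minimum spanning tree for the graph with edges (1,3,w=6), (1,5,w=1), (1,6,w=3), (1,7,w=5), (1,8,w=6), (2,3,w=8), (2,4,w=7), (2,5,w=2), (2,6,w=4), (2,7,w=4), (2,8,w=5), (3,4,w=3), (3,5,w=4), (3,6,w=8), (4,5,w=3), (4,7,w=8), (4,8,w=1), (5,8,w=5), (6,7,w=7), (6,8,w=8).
17 (MST edges: (1,5,w=1), (1,6,w=3), (2,5,w=2), (2,7,w=4), (3,4,w=3), (4,5,w=3), (4,8,w=1); sum of weights 1 + 3 + 2 + 4 + 3 + 3 + 1 = 17)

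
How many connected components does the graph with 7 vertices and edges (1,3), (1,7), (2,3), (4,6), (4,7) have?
2 (components: {1, 2, 3, 4, 6, 7}, {5})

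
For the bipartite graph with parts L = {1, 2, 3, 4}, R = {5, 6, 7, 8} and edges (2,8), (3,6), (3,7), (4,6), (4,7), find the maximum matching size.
3 (matching: (2,8), (3,7), (4,6); upper bound min(|L|,|R|) = min(4,4) = 4)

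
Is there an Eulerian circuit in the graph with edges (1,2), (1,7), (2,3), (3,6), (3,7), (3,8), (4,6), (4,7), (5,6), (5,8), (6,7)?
Yes (the graph is connected and all 8 vertices have even degree)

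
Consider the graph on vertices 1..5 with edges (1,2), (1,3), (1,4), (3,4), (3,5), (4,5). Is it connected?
Yes (BFS from 1 visits [1, 2, 3, 4, 5] — all 5 vertices reached)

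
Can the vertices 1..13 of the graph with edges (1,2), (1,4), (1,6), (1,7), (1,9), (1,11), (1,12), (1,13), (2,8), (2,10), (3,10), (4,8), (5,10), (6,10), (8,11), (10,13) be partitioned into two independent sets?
Yes. Partition: {1, 8, 10}, {2, 3, 4, 5, 6, 7, 9, 11, 12, 13}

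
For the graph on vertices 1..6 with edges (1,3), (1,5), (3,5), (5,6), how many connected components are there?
3 (components: {1, 3, 5, 6}, {2}, {4})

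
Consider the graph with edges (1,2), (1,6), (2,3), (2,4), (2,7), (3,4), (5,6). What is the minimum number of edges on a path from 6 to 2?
2 (path: 6 -> 1 -> 2, 2 edges)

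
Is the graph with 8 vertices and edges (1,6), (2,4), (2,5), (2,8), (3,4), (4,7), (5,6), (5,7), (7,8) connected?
Yes (BFS from 1 visits [1, 6, 5, 2, 7, 4, 8, 3] — all 8 vertices reached)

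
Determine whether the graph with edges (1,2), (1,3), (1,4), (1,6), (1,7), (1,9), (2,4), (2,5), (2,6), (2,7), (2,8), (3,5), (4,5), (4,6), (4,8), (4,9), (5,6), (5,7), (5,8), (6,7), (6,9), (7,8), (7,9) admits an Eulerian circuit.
Yes (the graph is connected and all 9 vertices have even degree)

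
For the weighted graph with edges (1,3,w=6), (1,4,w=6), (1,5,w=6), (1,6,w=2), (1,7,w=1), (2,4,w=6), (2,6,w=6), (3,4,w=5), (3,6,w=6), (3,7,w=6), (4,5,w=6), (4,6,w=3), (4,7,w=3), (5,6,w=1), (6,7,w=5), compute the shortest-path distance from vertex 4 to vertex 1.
4 (path: 4 -> 7 -> 1; weights 3 + 1 = 4)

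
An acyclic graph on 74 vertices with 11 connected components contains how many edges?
63 (Each of the 11 component trees on V_i vertices has V_i - 1 edges; summing gives V - C = 74 - 11 = 63)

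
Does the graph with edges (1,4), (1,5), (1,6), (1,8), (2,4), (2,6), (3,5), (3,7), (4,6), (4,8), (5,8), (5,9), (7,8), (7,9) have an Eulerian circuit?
No (2 vertices have odd degree: {6, 7}; Eulerian circuit requires 0)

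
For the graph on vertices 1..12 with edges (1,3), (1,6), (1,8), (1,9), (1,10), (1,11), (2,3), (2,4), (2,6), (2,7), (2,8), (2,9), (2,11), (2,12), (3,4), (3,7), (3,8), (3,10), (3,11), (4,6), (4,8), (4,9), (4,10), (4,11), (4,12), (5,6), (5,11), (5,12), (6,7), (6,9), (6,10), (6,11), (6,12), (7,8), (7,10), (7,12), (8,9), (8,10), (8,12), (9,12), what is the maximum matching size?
6 (matching: (1,11), (2,7), (3,4), (5,12), (6,9), (8,10); upper bound floor(n/2) = floor(12/2) = 6)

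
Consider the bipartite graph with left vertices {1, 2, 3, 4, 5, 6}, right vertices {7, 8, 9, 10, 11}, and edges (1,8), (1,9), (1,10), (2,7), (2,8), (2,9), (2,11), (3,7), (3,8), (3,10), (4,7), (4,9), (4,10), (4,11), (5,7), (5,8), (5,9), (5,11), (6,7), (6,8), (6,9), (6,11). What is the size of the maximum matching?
5 (matching: (1,10), (2,11), (3,8), (4,9), (5,7); upper bound min(|L|,|R|) = min(6,5) = 5)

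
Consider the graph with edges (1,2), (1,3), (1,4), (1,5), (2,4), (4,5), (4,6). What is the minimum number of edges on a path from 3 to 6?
3 (path: 3 -> 1 -> 4 -> 6, 3 edges)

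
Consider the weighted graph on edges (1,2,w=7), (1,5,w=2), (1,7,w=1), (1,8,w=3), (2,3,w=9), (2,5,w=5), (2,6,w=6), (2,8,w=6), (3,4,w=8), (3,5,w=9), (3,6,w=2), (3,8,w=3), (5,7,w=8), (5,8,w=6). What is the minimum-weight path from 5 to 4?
16 (path: 5 -> 1 -> 8 -> 3 -> 4; weights 2 + 3 + 3 + 8 = 16)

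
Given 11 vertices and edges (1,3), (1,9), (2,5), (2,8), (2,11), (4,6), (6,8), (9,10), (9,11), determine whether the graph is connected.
No, it has 2 components: {1, 2, 3, 4, 5, 6, 8, 9, 10, 11}, {7}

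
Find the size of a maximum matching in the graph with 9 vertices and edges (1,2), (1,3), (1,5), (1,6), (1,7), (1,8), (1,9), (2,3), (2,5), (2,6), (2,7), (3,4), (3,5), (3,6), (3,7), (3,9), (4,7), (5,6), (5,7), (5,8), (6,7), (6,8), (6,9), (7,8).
4 (matching: (1,8), (2,5), (3,7), (6,9); upper bound floor(n/2) = floor(9/2) = 4)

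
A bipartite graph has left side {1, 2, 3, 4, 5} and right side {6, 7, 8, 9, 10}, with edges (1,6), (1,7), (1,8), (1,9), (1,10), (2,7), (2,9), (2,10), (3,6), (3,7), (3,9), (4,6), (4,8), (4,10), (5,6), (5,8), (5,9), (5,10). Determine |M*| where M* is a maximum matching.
5 (matching: (1,10), (2,9), (3,7), (4,8), (5,6); upper bound min(|L|,|R|) = min(5,5) = 5)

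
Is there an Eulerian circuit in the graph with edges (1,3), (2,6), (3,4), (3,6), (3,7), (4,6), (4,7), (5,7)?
No (6 vertices have odd degree: {1, 2, 4, 5, 6, 7}; Eulerian circuit requires 0)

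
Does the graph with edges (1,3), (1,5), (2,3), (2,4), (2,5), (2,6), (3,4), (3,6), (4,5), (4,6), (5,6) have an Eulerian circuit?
Yes (the graph is connected and all 6 vertices have even degree)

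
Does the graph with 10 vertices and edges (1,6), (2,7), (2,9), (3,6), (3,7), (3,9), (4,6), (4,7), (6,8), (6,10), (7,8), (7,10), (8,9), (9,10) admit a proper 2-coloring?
Yes. Partition: {1, 2, 3, 4, 5, 8, 10}, {6, 7, 9}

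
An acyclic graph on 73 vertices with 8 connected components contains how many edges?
65 (Each of the 8 component trees on V_i vertices has V_i - 1 edges; summing gives V - C = 73 - 8 = 65)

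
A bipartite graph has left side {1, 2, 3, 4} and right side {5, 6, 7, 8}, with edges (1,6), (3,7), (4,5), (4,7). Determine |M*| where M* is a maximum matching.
3 (matching: (1,6), (3,7), (4,5); upper bound min(|L|,|R|) = min(4,4) = 4)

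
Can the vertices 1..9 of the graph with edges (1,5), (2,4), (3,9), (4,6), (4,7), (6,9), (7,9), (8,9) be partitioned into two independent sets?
Yes. Partition: {1, 2, 3, 6, 7, 8}, {4, 5, 9}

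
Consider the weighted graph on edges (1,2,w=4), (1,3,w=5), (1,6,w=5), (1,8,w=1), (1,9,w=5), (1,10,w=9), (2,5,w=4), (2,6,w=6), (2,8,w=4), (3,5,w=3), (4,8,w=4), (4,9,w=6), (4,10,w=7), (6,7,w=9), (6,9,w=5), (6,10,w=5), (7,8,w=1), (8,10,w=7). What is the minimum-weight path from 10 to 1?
8 (path: 10 -> 8 -> 1; weights 7 + 1 = 8)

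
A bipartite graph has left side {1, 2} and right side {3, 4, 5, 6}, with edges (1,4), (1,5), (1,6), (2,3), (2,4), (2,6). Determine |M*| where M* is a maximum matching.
2 (matching: (1,5), (2,6); upper bound min(|L|,|R|) = min(2,4) = 2)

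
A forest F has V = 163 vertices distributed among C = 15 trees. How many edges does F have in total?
148 (Each of the 15 component trees on V_i vertices has V_i - 1 edges; summing gives V - C = 163 - 15 = 148)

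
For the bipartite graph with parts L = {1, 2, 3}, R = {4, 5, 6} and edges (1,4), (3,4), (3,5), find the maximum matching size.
2 (matching: (1,4), (3,5); upper bound min(|L|,|R|) = min(3,3) = 3)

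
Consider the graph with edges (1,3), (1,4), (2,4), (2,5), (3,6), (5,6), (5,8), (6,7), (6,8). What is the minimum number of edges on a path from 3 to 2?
3 (path: 3 -> 1 -> 4 -> 2, 3 edges)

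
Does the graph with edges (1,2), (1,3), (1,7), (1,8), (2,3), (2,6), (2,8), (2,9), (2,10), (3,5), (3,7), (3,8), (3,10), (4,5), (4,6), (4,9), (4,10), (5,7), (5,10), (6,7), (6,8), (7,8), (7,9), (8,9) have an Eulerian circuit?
Yes (the graph is connected and all 10 vertices have even degree)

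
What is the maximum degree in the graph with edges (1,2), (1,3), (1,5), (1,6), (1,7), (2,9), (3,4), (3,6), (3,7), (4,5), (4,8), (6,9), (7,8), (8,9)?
5 (attained at vertex 1)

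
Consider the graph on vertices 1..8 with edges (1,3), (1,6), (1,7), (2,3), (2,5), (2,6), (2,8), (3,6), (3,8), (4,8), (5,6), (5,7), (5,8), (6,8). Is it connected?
Yes (BFS from 1 visits [1, 3, 6, 7, 2, 8, 5, 4] — all 8 vertices reached)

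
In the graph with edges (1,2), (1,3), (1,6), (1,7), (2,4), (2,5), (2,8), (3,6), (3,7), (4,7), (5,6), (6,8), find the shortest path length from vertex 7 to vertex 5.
3 (path: 7 -> 1 -> 2 -> 5, 3 edges)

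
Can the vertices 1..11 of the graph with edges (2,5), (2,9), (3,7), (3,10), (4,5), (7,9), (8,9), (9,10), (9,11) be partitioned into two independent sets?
Yes. Partition: {1, 2, 4, 6, 7, 8, 10, 11}, {3, 5, 9}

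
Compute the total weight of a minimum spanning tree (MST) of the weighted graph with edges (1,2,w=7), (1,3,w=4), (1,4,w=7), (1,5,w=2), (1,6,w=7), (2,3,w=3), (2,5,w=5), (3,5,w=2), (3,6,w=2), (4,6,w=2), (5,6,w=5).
11 (MST edges: (1,5,w=2), (2,3,w=3), (3,5,w=2), (3,6,w=2), (4,6,w=2); sum of weights 2 + 3 + 2 + 2 + 2 = 11)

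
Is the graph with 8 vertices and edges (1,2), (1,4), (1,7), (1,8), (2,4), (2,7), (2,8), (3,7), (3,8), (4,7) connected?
No, it has 3 components: {1, 2, 3, 4, 7, 8}, {5}, {6}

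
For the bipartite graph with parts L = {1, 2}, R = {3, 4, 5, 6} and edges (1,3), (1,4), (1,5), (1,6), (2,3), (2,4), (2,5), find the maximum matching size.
2 (matching: (1,6), (2,5); upper bound min(|L|,|R|) = min(2,4) = 2)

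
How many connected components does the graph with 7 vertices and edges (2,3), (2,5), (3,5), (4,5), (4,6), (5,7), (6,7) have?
2 (components: {1}, {2, 3, 4, 5, 6, 7})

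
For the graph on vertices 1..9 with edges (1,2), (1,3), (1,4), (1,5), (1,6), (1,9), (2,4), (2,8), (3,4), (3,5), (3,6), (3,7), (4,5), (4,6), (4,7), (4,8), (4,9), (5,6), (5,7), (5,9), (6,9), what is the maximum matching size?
4 (matching: (1,5), (2,8), (4,7), (6,9); upper bound floor(n/2) = floor(9/2) = 4)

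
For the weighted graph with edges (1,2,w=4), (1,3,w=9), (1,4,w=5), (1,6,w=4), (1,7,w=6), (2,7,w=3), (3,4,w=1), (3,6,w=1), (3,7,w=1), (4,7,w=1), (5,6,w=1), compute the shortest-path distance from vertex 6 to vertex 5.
1 (path: 6 -> 5; weights 1 = 1)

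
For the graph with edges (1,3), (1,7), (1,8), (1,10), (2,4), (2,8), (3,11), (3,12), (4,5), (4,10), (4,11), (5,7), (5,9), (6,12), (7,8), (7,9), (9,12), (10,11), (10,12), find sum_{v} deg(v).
38 (handshake: sum of degrees = 2|E| = 2 x 19 = 38)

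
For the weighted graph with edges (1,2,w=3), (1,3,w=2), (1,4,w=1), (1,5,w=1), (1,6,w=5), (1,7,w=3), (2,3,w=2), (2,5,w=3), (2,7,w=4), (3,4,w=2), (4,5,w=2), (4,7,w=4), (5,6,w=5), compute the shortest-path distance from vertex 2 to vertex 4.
4 (path: 2 -> 3 -> 4; weights 2 + 2 = 4)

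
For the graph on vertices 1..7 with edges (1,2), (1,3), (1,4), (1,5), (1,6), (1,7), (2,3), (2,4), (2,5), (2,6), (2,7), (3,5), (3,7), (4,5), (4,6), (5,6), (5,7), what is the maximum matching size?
3 (matching: (1,6), (2,4), (5,7); upper bound floor(n/2) = floor(7/2) = 3)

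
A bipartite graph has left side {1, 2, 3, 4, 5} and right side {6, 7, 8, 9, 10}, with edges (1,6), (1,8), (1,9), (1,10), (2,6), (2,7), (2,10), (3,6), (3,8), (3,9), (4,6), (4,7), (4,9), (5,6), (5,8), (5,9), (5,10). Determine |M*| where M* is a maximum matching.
5 (matching: (1,10), (2,7), (3,9), (4,6), (5,8); upper bound min(|L|,|R|) = min(5,5) = 5)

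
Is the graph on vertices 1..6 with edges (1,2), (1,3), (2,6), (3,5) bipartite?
Yes. Partition: {1, 4, 5, 6}, {2, 3}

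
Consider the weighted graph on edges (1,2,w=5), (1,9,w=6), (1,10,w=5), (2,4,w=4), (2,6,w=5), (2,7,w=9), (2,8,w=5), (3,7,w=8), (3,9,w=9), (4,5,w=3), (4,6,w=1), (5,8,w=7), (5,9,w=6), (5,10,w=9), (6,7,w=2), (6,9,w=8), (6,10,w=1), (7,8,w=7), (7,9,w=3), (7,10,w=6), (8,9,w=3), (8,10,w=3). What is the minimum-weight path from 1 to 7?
8 (path: 1 -> 10 -> 6 -> 7; weights 5 + 1 + 2 = 8)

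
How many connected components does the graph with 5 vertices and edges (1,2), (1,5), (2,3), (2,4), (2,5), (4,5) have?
1 (components: {1, 2, 3, 4, 5})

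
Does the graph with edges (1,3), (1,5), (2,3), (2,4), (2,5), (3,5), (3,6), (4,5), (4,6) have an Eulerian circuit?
No (2 vertices have odd degree: {2, 4}; Eulerian circuit requires 0)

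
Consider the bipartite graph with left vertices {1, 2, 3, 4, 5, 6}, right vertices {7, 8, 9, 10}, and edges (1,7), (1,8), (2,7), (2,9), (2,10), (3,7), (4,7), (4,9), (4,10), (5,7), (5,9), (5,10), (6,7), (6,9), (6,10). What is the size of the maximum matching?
4 (matching: (1,8), (2,10), (3,7), (4,9); upper bound min(|L|,|R|) = min(6,4) = 4)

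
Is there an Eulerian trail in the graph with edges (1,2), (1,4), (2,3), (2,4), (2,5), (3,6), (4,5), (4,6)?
Yes — and in fact it has an Eulerian circuit (the graph is connected and all 6 vertices have even degree)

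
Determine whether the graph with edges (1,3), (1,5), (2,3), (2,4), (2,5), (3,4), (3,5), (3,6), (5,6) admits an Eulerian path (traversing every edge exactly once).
Yes (the graph is connected and exactly 2 vertices have odd degree: {2, 3}; any Eulerian path must start and end at those)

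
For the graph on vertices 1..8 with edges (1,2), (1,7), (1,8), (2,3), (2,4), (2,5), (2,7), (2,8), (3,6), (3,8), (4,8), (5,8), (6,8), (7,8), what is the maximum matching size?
4 (matching: (1,7), (2,5), (3,6), (4,8); upper bound floor(n/2) = floor(8/2) = 4)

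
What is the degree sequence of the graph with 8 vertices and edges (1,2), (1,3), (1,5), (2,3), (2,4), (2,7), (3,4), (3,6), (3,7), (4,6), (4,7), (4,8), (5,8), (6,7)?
[5, 5, 4, 4, 3, 3, 2, 2] (degrees: deg(1)=3, deg(2)=4, deg(3)=5, deg(4)=5, deg(5)=2, deg(6)=3, deg(7)=4, deg(8)=2)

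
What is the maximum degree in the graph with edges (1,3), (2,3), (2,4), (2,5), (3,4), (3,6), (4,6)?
4 (attained at vertex 3)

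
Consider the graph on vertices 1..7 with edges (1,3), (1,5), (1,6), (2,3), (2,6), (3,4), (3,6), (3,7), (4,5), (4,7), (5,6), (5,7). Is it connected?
Yes (BFS from 1 visits [1, 3, 5, 6, 2, 4, 7] — all 7 vertices reached)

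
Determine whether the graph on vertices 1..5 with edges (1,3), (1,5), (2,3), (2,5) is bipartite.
Yes. Partition: {1, 2, 4}, {3, 5}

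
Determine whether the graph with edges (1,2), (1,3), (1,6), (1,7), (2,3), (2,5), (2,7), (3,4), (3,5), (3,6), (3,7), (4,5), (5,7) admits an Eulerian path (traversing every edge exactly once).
Yes — and in fact it has an Eulerian circuit (the graph is connected and all 7 vertices have even degree)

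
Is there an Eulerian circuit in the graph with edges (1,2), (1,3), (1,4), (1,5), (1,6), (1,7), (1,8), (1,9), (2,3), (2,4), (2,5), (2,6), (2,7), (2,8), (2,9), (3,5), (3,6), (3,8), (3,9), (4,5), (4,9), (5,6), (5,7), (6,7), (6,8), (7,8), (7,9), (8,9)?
Yes (the graph is connected and all 9 vertices have even degree)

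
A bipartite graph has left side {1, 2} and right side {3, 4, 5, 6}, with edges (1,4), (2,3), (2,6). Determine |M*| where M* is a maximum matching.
2 (matching: (1,4), (2,6); upper bound min(|L|,|R|) = min(2,4) = 2)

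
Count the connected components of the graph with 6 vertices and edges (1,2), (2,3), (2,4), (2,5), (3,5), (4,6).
1 (components: {1, 2, 3, 4, 5, 6})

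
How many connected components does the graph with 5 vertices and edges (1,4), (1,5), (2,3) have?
2 (components: {1, 4, 5}, {2, 3})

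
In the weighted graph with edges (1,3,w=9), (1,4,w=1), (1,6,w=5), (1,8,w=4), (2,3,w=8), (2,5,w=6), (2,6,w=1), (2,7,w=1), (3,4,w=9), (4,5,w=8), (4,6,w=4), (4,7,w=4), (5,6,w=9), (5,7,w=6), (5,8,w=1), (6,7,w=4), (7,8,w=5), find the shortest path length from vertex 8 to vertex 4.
5 (path: 8 -> 1 -> 4; weights 4 + 1 = 5)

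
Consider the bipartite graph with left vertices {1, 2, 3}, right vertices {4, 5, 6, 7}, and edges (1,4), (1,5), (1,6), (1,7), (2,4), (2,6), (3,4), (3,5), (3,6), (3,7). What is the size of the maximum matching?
3 (matching: (1,7), (2,6), (3,5); upper bound min(|L|,|R|) = min(3,4) = 3)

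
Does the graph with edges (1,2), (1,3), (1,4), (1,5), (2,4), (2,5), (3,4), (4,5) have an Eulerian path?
Yes (the graph is connected and exactly 2 vertices have odd degree: {2, 5}; any Eulerian path must start and end at those)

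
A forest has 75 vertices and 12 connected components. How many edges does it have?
63 (Each of the 12 component trees on V_i vertices has V_i - 1 edges; summing gives V - C = 75 - 12 = 63)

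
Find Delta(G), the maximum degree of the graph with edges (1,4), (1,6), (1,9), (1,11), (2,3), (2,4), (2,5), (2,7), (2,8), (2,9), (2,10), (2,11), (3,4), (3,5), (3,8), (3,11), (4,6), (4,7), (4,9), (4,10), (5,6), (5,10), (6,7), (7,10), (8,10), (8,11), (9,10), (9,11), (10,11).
8 (attained at vertex 2)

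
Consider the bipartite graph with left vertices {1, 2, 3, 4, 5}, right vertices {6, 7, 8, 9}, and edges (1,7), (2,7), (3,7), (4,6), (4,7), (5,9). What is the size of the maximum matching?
3 (matching: (1,7), (4,6), (5,9); upper bound min(|L|,|R|) = min(5,4) = 4)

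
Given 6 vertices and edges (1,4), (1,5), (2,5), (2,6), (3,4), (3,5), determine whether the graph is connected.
Yes (BFS from 1 visits [1, 4, 5, 3, 2, 6] — all 6 vertices reached)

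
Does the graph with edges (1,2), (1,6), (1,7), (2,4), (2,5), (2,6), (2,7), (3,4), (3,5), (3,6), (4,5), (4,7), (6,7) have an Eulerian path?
No (4 vertices have odd degree: {1, 2, 3, 5}; Eulerian path requires 0 or 2)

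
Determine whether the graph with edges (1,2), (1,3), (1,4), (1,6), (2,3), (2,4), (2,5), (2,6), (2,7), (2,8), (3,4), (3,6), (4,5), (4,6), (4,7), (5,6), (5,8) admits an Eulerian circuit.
No (2 vertices have odd degree: {2, 6}; Eulerian circuit requires 0)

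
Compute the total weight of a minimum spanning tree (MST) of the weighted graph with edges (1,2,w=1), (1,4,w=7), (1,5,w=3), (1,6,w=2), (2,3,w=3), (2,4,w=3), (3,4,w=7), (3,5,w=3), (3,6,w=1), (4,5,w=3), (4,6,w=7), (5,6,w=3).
10 (MST edges: (1,2,w=1), (1,5,w=3), (1,6,w=2), (2,4,w=3), (3,6,w=1); sum of weights 1 + 3 + 2 + 3 + 1 = 10)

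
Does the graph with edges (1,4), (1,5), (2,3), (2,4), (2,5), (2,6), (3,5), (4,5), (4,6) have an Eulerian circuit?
Yes (the graph is connected and all 6 vertices have even degree)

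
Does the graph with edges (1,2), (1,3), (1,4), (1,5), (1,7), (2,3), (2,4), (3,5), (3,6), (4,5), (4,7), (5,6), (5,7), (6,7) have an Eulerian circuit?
No (4 vertices have odd degree: {1, 2, 5, 6}; Eulerian circuit requires 0)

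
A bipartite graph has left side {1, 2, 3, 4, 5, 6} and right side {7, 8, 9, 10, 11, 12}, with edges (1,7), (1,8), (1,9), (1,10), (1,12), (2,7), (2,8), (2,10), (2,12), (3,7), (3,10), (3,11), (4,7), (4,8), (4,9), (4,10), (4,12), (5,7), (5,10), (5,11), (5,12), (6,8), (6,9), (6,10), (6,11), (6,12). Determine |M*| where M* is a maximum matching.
6 (matching: (1,12), (2,10), (3,11), (4,9), (5,7), (6,8); upper bound min(|L|,|R|) = min(6,6) = 6)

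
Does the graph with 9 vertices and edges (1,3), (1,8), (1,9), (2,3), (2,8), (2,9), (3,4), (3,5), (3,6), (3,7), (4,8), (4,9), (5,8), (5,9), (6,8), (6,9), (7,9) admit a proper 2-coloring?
Yes. Partition: {1, 2, 4, 5, 6, 7}, {3, 8, 9}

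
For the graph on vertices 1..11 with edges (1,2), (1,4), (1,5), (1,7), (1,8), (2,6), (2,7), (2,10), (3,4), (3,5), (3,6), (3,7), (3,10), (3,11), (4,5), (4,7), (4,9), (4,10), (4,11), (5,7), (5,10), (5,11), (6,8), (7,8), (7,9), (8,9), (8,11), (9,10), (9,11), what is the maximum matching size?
5 (matching: (1,7), (2,6), (3,10), (5,11), (8,9); upper bound floor(n/2) = floor(11/2) = 5)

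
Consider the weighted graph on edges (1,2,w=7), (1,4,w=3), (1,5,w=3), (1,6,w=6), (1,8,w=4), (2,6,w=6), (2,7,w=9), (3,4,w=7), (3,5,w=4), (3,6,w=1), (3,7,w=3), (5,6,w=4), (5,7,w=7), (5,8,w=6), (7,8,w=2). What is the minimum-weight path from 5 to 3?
4 (path: 5 -> 3; weights 4 = 4)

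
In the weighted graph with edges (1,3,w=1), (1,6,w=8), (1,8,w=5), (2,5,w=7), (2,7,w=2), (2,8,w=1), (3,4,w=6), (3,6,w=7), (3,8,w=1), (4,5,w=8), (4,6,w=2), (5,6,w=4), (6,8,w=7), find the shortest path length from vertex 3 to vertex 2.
2 (path: 3 -> 8 -> 2; weights 1 + 1 = 2)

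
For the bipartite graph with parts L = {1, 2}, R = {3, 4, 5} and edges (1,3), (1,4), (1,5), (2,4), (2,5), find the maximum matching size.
2 (matching: (1,5), (2,4); upper bound min(|L|,|R|) = min(2,3) = 2)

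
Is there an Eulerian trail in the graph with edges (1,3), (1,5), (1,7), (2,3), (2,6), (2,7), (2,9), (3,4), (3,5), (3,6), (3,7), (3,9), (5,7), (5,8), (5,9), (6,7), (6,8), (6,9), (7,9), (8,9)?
No (6 vertices have odd degree: {1, 3, 4, 5, 6, 8}; Eulerian path requires 0 or 2)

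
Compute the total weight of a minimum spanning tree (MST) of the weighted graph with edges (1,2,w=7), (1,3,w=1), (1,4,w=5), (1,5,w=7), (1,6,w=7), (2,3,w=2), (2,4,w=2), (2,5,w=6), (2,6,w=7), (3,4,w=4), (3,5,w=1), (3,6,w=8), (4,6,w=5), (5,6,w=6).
11 (MST edges: (1,3,w=1), (2,3,w=2), (2,4,w=2), (3,5,w=1), (4,6,w=5); sum of weights 1 + 2 + 2 + 1 + 5 = 11)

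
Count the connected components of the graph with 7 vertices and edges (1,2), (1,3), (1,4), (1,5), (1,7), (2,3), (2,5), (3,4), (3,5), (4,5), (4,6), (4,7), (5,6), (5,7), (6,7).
1 (components: {1, 2, 3, 4, 5, 6, 7})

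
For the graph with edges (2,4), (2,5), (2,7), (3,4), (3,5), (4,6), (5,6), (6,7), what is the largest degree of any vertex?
3 (attained at vertices 2, 4, 5, 6)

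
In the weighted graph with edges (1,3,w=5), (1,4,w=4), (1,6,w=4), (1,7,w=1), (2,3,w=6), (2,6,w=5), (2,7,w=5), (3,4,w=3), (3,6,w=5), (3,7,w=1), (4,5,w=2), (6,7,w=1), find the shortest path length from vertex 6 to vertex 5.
7 (path: 6 -> 7 -> 3 -> 4 -> 5; weights 1 + 1 + 3 + 2 = 7)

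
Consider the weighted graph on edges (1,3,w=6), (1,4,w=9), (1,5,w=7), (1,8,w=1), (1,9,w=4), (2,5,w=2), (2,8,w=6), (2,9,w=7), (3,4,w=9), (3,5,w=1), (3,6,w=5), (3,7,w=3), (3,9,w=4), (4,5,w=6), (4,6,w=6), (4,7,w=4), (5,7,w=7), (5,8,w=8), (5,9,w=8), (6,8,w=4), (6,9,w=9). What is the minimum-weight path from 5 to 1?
7 (path: 5 -> 1; weights 7 = 7)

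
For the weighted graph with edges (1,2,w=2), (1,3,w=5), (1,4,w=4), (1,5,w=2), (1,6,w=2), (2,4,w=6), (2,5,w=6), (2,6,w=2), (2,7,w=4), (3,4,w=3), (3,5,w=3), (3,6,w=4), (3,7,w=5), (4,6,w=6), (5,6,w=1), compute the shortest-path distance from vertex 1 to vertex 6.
2 (path: 1 -> 6; weights 2 = 2)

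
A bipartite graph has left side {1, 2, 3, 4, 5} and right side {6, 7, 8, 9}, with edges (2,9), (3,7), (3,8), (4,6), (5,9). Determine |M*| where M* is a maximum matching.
3 (matching: (2,9), (3,8), (4,6); upper bound min(|L|,|R|) = min(5,4) = 4)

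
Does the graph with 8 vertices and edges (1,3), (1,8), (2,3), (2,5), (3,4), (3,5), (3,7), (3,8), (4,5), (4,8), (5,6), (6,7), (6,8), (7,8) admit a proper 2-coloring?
No (odd cycle of length 3: 3 -> 1 -> 8 -> 3)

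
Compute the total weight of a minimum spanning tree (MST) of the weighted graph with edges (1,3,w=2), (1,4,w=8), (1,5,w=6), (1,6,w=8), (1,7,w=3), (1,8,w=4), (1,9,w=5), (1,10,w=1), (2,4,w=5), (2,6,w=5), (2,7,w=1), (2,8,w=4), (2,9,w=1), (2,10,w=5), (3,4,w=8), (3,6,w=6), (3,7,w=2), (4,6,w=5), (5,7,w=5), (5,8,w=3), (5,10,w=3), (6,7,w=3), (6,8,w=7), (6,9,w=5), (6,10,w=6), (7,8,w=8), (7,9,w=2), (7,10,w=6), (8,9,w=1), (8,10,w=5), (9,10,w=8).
19 (MST edges: (1,3,w=2), (1,10,w=1), (2,4,w=5), (2,7,w=1), (2,9,w=1), (3,7,w=2), (5,8,w=3), (6,7,w=3), (8,9,w=1); sum of weights 2 + 1 + 5 + 1 + 1 + 2 + 3 + 3 + 1 = 19)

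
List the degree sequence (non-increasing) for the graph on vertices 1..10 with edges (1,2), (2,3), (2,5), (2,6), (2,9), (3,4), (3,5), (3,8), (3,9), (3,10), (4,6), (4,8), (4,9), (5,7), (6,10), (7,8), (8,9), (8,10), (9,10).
[6, 5, 5, 5, 4, 4, 3, 3, 2, 1] (degrees: deg(1)=1, deg(2)=5, deg(3)=6, deg(4)=4, deg(5)=3, deg(6)=3, deg(7)=2, deg(8)=5, deg(9)=5, deg(10)=4)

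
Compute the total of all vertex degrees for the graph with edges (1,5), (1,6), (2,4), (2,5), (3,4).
10 (handshake: sum of degrees = 2|E| = 2 x 5 = 10)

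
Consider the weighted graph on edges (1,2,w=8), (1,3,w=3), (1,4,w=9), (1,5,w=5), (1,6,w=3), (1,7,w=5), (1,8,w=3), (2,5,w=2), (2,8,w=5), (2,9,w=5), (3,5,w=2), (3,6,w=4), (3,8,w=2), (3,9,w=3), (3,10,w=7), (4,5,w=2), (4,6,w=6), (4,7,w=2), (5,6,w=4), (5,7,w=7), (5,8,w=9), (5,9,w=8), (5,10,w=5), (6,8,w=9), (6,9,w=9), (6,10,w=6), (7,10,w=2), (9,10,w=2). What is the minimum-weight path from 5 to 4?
2 (path: 5 -> 4; weights 2 = 2)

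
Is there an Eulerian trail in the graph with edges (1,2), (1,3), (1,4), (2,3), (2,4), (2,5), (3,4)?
No (4 vertices have odd degree: {1, 3, 4, 5}; Eulerian path requires 0 or 2)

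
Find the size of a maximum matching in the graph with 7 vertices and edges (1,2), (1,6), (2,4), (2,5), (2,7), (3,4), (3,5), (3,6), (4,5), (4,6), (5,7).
3 (matching: (1,6), (2,7), (3,5); upper bound floor(n/2) = floor(7/2) = 3)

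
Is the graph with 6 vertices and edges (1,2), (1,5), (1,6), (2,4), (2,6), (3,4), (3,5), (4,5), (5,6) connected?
Yes (BFS from 1 visits [1, 2, 5, 6, 4, 3] — all 6 vertices reached)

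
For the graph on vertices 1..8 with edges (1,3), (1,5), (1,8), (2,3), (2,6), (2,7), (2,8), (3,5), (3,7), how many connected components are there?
2 (components: {1, 2, 3, 5, 6, 7, 8}, {4})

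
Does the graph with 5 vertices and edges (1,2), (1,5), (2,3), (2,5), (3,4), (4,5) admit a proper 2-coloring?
No (odd cycle of length 3: 5 -> 1 -> 2 -> 5)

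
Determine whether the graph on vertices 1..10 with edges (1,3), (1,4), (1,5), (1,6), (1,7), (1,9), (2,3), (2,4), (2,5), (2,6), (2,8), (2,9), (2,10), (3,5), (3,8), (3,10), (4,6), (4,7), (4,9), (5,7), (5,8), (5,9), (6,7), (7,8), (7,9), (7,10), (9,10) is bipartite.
No (odd cycle of length 3: 3 -> 1 -> 5 -> 3)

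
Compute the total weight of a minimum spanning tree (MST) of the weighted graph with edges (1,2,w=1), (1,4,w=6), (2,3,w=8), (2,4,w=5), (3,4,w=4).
10 (MST edges: (1,2,w=1), (2,4,w=5), (3,4,w=4); sum of weights 1 + 5 + 4 = 10)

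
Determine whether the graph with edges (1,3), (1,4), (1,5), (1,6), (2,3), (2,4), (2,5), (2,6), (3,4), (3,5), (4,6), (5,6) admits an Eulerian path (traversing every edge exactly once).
Yes — and in fact it has an Eulerian circuit (the graph is connected and all 6 vertices have even degree)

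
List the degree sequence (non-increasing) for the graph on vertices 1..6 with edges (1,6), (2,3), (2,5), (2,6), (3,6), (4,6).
[4, 3, 2, 1, 1, 1] (degrees: deg(1)=1, deg(2)=3, deg(3)=2, deg(4)=1, deg(5)=1, deg(6)=4)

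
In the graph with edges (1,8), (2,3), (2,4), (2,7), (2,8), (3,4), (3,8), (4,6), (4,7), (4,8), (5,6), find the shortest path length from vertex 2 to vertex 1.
2 (path: 2 -> 8 -> 1, 2 edges)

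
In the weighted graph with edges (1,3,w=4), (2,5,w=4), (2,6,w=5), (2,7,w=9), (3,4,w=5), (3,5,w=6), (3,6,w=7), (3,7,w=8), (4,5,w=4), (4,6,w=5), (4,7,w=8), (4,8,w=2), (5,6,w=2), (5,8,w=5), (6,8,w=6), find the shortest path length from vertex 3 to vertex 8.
7 (path: 3 -> 4 -> 8; weights 5 + 2 = 7)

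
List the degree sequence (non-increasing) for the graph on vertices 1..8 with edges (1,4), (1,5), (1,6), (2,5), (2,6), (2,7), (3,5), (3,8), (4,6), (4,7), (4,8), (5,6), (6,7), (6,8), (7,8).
[6, 4, 4, 4, 4, 3, 3, 2] (degrees: deg(1)=3, deg(2)=3, deg(3)=2, deg(4)=4, deg(5)=4, deg(6)=6, deg(7)=4, deg(8)=4)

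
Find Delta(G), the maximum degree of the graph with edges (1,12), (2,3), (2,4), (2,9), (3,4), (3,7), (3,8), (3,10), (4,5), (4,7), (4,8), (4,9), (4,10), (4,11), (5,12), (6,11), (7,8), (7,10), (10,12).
8 (attained at vertex 4)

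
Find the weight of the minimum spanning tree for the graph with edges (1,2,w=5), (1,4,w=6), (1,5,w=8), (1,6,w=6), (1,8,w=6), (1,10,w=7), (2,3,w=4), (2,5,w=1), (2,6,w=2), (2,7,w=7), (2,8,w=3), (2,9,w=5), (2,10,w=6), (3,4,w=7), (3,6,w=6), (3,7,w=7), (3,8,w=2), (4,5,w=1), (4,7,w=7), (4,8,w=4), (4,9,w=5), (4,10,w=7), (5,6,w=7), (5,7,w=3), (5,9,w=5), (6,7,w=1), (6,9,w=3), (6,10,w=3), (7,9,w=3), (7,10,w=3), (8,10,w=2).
20 (MST edges: (1,2,w=5), (2,5,w=1), (2,6,w=2), (2,8,w=3), (3,8,w=2), (4,5,w=1), (6,7,w=1), (6,9,w=3), (8,10,w=2); sum of weights 5 + 1 + 2 + 3 + 2 + 1 + 1 + 3 + 2 = 20)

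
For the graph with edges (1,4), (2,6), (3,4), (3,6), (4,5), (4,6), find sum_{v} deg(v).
12 (handshake: sum of degrees = 2|E| = 2 x 6 = 12)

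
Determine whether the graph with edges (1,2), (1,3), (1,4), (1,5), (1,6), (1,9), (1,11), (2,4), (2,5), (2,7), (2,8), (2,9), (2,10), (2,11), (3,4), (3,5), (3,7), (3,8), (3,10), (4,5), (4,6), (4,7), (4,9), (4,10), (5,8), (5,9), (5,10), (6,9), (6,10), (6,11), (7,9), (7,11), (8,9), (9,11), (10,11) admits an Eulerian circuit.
No (4 vertices have odd degree: {1, 5, 6, 7}; Eulerian circuit requires 0)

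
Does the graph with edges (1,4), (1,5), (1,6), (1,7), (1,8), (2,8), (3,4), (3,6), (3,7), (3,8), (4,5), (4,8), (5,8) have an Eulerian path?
No (4 vertices have odd degree: {1, 2, 5, 8}; Eulerian path requires 0 or 2)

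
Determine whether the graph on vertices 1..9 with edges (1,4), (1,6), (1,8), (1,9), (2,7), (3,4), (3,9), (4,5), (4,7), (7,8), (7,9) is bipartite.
Yes. Partition: {1, 3, 5, 7}, {2, 4, 6, 8, 9}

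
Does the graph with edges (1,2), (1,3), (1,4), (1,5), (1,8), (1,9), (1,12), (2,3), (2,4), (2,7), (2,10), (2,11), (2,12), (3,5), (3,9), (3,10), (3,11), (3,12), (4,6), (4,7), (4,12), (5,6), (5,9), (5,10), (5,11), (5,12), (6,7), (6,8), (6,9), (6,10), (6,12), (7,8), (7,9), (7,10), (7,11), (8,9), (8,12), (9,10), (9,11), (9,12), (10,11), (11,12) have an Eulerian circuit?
No (12 vertices have odd degree: {1, 2, 3, 4, 5, 6, 7, 8, 9, 10, 11, 12}; Eulerian circuit requires 0)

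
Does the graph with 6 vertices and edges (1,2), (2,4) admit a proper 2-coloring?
Yes. Partition: {1, 3, 4, 5, 6}, {2}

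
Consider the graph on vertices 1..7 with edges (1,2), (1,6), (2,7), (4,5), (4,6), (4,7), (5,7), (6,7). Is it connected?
No, it has 2 components: {1, 2, 4, 5, 6, 7}, {3}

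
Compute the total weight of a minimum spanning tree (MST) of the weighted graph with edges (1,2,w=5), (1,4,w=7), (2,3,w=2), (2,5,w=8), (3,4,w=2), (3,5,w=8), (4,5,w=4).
13 (MST edges: (1,2,w=5), (2,3,w=2), (3,4,w=2), (4,5,w=4); sum of weights 5 + 2 + 2 + 4 = 13)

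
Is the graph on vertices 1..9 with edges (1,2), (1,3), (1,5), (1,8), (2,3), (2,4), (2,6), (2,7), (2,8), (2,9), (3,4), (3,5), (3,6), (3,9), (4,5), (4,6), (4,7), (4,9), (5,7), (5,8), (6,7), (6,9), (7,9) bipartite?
No (odd cycle of length 3: 2 -> 1 -> 8 -> 2)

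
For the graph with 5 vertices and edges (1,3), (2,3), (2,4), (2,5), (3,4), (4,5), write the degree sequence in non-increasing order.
[3, 3, 3, 2, 1] (degrees: deg(1)=1, deg(2)=3, deg(3)=3, deg(4)=3, deg(5)=2)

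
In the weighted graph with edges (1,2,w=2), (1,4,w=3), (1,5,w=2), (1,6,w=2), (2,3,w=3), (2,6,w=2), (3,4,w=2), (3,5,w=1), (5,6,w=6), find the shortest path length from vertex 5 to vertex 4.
3 (path: 5 -> 3 -> 4; weights 1 + 2 = 3)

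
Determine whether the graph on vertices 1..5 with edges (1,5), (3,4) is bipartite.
Yes. Partition: {1, 2, 3}, {4, 5}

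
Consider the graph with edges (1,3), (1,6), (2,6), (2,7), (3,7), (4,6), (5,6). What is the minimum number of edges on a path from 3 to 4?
3 (path: 3 -> 1 -> 6 -> 4, 3 edges)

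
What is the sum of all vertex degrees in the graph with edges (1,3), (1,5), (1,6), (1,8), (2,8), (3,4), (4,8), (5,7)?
16 (handshake: sum of degrees = 2|E| = 2 x 8 = 16)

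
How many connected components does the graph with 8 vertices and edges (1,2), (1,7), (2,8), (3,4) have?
4 (components: {1, 2, 7, 8}, {3, 4}, {5}, {6})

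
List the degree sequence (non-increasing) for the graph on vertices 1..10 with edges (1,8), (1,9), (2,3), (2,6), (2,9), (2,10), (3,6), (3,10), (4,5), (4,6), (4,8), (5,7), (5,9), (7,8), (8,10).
[4, 4, 3, 3, 3, 3, 3, 3, 2, 2] (degrees: deg(1)=2, deg(2)=4, deg(3)=3, deg(4)=3, deg(5)=3, deg(6)=3, deg(7)=2, deg(8)=4, deg(9)=3, deg(10)=3)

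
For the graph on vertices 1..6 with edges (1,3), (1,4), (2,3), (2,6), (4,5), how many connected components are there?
1 (components: {1, 2, 3, 4, 5, 6})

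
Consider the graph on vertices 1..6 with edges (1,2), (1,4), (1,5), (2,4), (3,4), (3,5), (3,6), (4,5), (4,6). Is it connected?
Yes (BFS from 1 visits [1, 2, 4, 5, 3, 6] — all 6 vertices reached)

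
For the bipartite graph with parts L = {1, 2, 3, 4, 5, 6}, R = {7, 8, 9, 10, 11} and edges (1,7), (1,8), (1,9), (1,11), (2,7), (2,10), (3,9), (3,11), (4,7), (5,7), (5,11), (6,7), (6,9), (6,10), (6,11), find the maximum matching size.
5 (matching: (1,8), (2,10), (3,9), (4,7), (5,11); upper bound min(|L|,|R|) = min(6,5) = 5)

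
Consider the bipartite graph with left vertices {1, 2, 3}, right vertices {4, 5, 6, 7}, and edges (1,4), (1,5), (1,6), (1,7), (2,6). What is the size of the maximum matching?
2 (matching: (1,7), (2,6); upper bound min(|L|,|R|) = min(3,4) = 3)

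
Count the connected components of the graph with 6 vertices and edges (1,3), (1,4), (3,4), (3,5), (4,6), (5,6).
2 (components: {1, 3, 4, 5, 6}, {2})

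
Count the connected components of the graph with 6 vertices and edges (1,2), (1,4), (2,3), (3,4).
3 (components: {1, 2, 3, 4}, {5}, {6})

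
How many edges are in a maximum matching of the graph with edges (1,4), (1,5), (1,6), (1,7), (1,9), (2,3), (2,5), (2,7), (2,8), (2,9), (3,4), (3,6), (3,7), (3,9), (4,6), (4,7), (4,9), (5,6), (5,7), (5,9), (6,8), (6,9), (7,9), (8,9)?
4 (matching: (1,5), (3,4), (6,8), (7,9); upper bound floor(n/2) = floor(9/2) = 4)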